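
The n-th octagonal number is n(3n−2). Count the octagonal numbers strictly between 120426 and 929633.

The n-th octagonal number is n(3n−2).
Smallest index with value > 120426: n = 201 (giving 120801).
Largest index with value < 929633: n = 556 (giving 926296).
Indices 201 through 556: 356 terms.

356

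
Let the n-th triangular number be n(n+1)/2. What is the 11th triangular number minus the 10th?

Consecutive triangular numbers differ by n: T_{11} − T_{10} = 11.

11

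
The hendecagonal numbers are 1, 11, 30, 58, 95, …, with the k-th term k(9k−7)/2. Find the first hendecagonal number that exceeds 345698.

346805

Solve n(9n−7)/2 > 345698 for integer n.
The largest n with value ≤ 345698 is 277 (since 344311 ≤ 345698 < 346805), so the first above is n = 278, value 346805.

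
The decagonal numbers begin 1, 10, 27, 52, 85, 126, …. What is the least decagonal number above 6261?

6280

Solve n(4n−3) > 6261 for integer n.
The largest n with value ≤ 6261 is 39 (since 5967 ≤ 6261 < 6280), so the first above is n = 40, value 6280.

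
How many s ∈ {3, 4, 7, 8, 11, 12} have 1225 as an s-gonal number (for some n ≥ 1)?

2

s = 3: P(3, 49) = 1225. ✓
s = 4: P(4, 35) = 1225. ✓
s = 7: P(7, 22) = 1177 and P(7, 23) = 1288; 1225 is not s-gonal.
s = 8: P(8, 20) = 1160 and P(8, 21) = 1281; 1225 is not s-gonal.
s = 11: P(11, 16) = 1096 and P(11, 17) = 1241; 1225 is not s-gonal.
s = 12: P(12, 16) = 1216 and P(12, 17) = 1377; 1225 is not s-gonal.
Hits: s ∈ {3, 4} → 2.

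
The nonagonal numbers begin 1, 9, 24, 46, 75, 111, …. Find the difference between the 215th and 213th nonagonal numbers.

215·(7·215 − 5)/2 = 161250 and 213·(7·213 − 5)/2 = 158259.
Difference: 161250 − 158259 = 2991.

2991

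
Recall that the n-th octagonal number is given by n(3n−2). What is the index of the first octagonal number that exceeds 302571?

Solve n(3n−2) > 302571 for integer n.
The largest n with value ≤ 302571 is 317 (since 300833 ≤ 302571 < 302736), so the first above is n = 318, value 302736.

318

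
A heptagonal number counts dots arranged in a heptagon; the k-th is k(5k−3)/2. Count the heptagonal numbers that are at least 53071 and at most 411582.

The n-th heptagonal number is n(5n−3)/2.
Smallest index with value ≥ 53071: n = 146 (giving 53071).
Largest index with value ≤ 411582: n = 406 (giving 411481).
Indices 146 through 406: 261 terms.

261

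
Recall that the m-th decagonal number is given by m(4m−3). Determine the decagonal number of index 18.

1242

18·(4·18 − 3) = 18·69 = 1242.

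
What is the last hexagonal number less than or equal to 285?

Solve n(2n−1) ≤ 285 for integer n.
n = 12 gives 276 ≤ 285, while n = 13 gives 325 > 285; so the answer is 276.

276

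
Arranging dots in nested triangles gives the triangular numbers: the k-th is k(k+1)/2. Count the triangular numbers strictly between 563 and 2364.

The n-th triangular number is n(n+1)/2.
Smallest index with value > 563: n = 34 (giving 595).
Largest index with value < 2364: n = 68 (giving 2346).
Indices 34 through 68: 35 terms.

35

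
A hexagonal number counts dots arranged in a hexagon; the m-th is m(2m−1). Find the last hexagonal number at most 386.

378

Solve n(2n−1) ≤ 386 for integer n.
n = 14 gives 378 ≤ 386, while n = 15 gives 435 > 386; so the answer is 378.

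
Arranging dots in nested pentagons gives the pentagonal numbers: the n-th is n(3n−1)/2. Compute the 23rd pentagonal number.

782

The 23rd pentagonal number is n(3n−1)/2 with n = 23.
23·(3·23 − 1)/2 = 23·68/2 = 23·34 = 782.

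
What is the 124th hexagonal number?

30628

The 124th hexagonal number is n(2n−1) with n = 124.
124·(2·124 − 1) = 124·247 = 30628.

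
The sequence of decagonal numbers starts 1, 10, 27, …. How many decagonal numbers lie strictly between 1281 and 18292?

49

The n-th decagonal number is n(4n−3).
Smallest index with value > 1281: n = 19 (giving 1387).
Largest index with value < 18292: n = 67 (giving 17755).
Indices 19 through 67: 49 terms.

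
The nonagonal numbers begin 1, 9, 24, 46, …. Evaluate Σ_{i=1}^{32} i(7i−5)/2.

Σ i(7i−5)/2 = (7Σi² − 5Σi) / 2 over i = 1..32.
Σi = 528 and Σi² = 11440.
(7·11440 − 5·528) / 2 = 77440/2 = 38720.

38720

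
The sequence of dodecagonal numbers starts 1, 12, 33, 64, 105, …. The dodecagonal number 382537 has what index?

277

Set n(5n−4) = 382537, giving 5n² − 4n − 382537 = 0.
So n = (4 + 2766) / 10 = 2770/10 = 277.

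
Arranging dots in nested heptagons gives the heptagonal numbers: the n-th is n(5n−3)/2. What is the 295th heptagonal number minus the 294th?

1471

Consecutive heptagonal numbers differ by 5n − 4: here 5·295 − 4 = 1471.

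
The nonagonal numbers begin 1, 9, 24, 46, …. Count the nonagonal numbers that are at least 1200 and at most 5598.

22

The n-th nonagonal number is n(7n−5)/2.
Smallest index with value ≥ 1200: n = 19 (giving 1216).
Largest index with value ≤ 5598: n = 40 (giving 5500).
Indices 19 through 40: 22 terms.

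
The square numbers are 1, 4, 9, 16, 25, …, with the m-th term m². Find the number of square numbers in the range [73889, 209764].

The n-th square number is n².
Smallest index with value ≥ 73889: n = 272 (giving 73984).
Largest index with value ≤ 209764: n = 458 (giving 209764).
Indices 272 through 458: 187 terms.

187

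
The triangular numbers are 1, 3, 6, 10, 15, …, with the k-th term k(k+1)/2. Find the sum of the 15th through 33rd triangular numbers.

Σ i(i+1)/2 = (Σi² + Σi) / 2 over i = 15..33.
Σi = 561 − 105 = 456 and Σi² = 12529 − 1015 = 11514.
(1·11514 + 1·456) / 2 = 11970/2 = 5985.

5985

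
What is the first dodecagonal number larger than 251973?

Solve n(5n−4) > 251973 for integer n.
The largest n with value ≤ 251973 is 224 (since 249984 ≤ 251973 < 252225), so the first above is n = 225, value 252225.

252225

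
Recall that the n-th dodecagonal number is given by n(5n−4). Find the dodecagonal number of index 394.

774604

The 394th dodecagonal number is n(5n−4) with n = 394.
394·(5·394 − 4) = 394·1966 = 774604.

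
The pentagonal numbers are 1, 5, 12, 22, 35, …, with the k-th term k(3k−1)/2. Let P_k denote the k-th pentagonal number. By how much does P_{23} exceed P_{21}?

131

23·(3·23 − 1)/2 = 782 and 21·(3·21 − 1)/2 = 651.
Difference: 782 − 651 = 131.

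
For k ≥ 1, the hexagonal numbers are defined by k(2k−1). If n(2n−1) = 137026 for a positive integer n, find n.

Set n(2n−1) = 137026, giving 2n² − n − 137026 = 0.
The discriminant is 1 + 8·137026 = 1096209, and √1096209 = 1047.
So n = (1 + 1047) / 4 = 1048/4 = 262.

262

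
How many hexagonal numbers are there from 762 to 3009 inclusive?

20

The n-th hexagonal number is n(2n−1).
Smallest index with value ≥ 762: n = 20 (giving 780).
Largest index with value ≤ 3009: n = 39 (giving 3003).
Indices 20 through 39: 20 terms.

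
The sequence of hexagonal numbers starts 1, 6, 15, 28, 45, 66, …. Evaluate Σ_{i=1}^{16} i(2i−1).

Σ i(2i−1) = 2Σi² − Σi over i = 1..16.
Σi = 136 and Σi² = 1496.
2·1496 − 1·136 = 2856.

2856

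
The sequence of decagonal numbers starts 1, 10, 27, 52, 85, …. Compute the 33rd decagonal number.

4257

33·(4·33 − 3) = 33·129 = 4257.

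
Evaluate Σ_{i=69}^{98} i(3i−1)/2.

315870

Σ i(3i−1)/2 = (3Σi² − Σi) / 2 over i = 69..98.
Σi = 4851 − 2346 = 2505 and Σi² = 318549 − 107134 = 211415.
(3·211415 − 1·2505) / 2 = 631740/2 = 315870.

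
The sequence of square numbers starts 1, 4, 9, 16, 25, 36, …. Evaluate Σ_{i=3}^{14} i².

Σ_{i=3}^{14} i² = 1015 − 5 = 1010.

1010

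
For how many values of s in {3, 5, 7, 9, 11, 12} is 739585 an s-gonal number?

1

s = 3: P(3, 1215) = 738720 and P(3, 1216) = 739936; 739585 is not s-gonal.
s = 5: P(5, 702) = 738855 and P(5, 703) = 740962; 739585 is not s-gonal.
s = 7: P(7, 544) = 739024 and P(7, 545) = 741745; 739585 is not s-gonal.
s = 9: P(9, 460) = 739450 and P(9, 461) = 742671; 739585 is not s-gonal.
s = 11: P(11, 405) = 736695 and P(11, 406) = 740341; 739585 is not s-gonal.
s = 12: P(12, 385) = 739585. ✓
Hits: s ∈ {12} → 1.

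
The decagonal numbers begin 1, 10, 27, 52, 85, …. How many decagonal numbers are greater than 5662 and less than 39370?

61

The n-th decagonal number is n(4n−3).
Smallest index with value > 5662: n = 39 (giving 5967).
Largest index with value < 39370: n = 99 (giving 38907).
Indices 39 through 99: 61 terms.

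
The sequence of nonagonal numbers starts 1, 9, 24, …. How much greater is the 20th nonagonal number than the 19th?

Consecutive nonagonal numbers differ by 7n − 6: here 7·20 − 6 = 134.

134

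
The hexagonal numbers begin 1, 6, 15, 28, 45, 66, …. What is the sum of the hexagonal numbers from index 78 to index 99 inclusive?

Σ i(2i−1) = 2Σi² − Σi over i = 78..99.
Σi = 4950 − 3003 = 1947 and Σi² = 328350 − 155155 = 173195.
2·173195 − 1·1947 = 344443.

344443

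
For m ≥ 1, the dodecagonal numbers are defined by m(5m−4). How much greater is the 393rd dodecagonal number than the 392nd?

3921

Consecutive dodecagonal numbers differ by 10n − 9: here 10·393 − 9 = 3921.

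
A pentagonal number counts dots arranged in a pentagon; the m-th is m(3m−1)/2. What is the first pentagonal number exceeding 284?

287

Solve n(3n−1)/2 > 284 for integer n.
The largest n with value ≤ 284 is 13 (since 247 ≤ 284 < 287), so the first above is n = 14, value 287.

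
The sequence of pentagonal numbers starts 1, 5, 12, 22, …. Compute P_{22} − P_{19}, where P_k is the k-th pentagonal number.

183

22·(3·22 − 1)/2 = 715 and 19·(3·19 − 1)/2 = 532.
Difference: 715 − 532 = 183.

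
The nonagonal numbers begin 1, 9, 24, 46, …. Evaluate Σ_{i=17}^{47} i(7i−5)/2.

Σ i(7i−5)/2 = (7Σi² − 5Σi) / 2 over i = 17..47.
Σi = 1128 − 136 = 992 and Σi² = 35720 − 1496 = 34224.
(7·34224 − 5·992) / 2 = 234608/2 = 117304.

117304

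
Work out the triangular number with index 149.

11175

The 149th triangular number is n(n+1)/2 with n = 149.
149·150/2 = 22350/2 = 11175.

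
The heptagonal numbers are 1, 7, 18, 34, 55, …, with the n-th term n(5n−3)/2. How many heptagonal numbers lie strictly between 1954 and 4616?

15

The n-th heptagonal number is n(5n−3)/2.
Smallest index with value > 1954: n = 29 (giving 2059).
Largest index with value < 4616: n = 43 (giving 4558).
Indices 29 through 43: 15 terms.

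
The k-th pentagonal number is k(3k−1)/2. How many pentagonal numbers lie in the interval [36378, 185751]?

The n-th pentagonal number is n(3n−1)/2.
Smallest index with value ≥ 36378: n = 156 (giving 36426).
Largest index with value ≤ 185751: n = 352 (giving 185680).
Indices 156 through 352: 197 terms.

197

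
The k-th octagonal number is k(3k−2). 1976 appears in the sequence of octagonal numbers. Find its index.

26

Set n(3n−2) = 1976, giving 3n² − 2n − 1976 = 0.
So n = (2 + 154) / 6 = 156/6 = 26.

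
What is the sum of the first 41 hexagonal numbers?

46781

Σ i(2i−1) = 2Σi² − Σi over i = 1..41.
Σi = 861 and Σi² = 23821.
2·23821 − 1·861 = 46781.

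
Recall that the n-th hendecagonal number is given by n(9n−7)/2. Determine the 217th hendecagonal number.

211141

The 217th hendecagonal number is n(9n−7)/2 with n = 217.
217·(9·217 − 7)/2 = 217·1946/2 = 217·973 = 211141.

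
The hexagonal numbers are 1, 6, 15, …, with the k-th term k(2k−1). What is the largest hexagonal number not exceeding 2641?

2556

Solve n(2n−1) ≤ 2641 for integer n.
n = 36 gives 2556 ≤ 2641, while n = 37 gives 2701 > 2641; so the answer is 2556.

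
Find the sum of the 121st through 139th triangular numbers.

162070

Σ i(i+1)/2 = (Σi² + Σi) / 2 over i = 121..139.
Σi = 9730 − 7260 = 2470 and Σi² = 904890 − 583220 = 321670.
(1·321670 + 1·2470) / 2 = 324140/2 = 162070.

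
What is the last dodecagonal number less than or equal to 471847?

470017

Solve n(5n−4) ≤ 471847 for integer n.
n = 307 gives 470017 ≤ 471847, while n = 308 gives 473088 > 471847; so the answer is 470017.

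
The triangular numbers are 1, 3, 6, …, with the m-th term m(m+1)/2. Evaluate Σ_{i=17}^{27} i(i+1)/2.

Σ i(i+1)/2 = (Σi² + Σi) / 2 over i = 17..27.
Σi = 378 − 136 = 242 and Σi² = 6930 − 1496 = 5434.
(1·5434 + 1·242) / 2 = 5676/2 = 2838.

2838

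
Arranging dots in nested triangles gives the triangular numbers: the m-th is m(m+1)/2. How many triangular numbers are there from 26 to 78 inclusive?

6

The n-th triangular number is n(n+1)/2.
Smallest index with value ≥ 26: n = 7 (giving 28).
Largest index with value ≤ 78: n = 12 (giving 78).
Indices 7 through 12: 6 terms.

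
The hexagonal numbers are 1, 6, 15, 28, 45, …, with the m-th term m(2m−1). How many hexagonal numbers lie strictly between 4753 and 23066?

58

The n-th hexagonal number is n(2n−1).
Smallest index with value > 4753: n = 50 (giving 4950).
Largest index with value < 23066: n = 107 (giving 22791).
Indices 50 through 107: 58 terms.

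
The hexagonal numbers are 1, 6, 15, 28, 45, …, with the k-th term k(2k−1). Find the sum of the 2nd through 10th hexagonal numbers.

714

Σ i(2i−1) = 2Σi² − Σi over i = 2..10.
Σi = 55 − 1 = 54 and Σi² = 385 − 1 = 384.
2·384 − 1·54 = 714.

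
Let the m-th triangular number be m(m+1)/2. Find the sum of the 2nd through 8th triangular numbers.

Σ i(i+1)/2 = (Σi² + Σi) / 2 over i = 2..8.
Σi = 36 − 1 = 35 and Σi² = 204 − 1 = 203.
(1·203 + 1·35) / 2 = 238/2 = 119.

119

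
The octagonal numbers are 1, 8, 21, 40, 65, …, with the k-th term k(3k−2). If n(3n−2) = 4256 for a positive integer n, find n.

Set n(3n−2) = 4256, giving 3n² − 2n − 4256 = 0.
The discriminant is 4 + 12·4256 = 51076, and √51076 = 226.
So n = (2 + 226) / 6 = 228/6 = 38.

38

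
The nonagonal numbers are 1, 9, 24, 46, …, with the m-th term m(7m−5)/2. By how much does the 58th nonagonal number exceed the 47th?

58·(7·58 − 5)/2 = 11629 and 47·(7·47 − 5)/2 = 7614.
Difference: 11629 − 7614 = 4015.

4015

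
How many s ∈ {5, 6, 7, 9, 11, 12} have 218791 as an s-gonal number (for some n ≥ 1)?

s = 5: P(5, 382) = 218695 and P(5, 383) = 219842; 218791 is not s-gonal.
s = 6: P(6, 331) = 218791. ✓
s = 7: P(7, 296) = 218596 and P(7, 297) = 220077; 218791 is not s-gonal.
s = 9: P(9, 250) = 218125 and P(9, 251) = 219876; 218791 is not s-gonal.
s = 11: P(11, 220) = 217030 and P(11, 221) = 219011; 218791 is not s-gonal.
s = 12: P(12, 209) = 217569 and P(12, 210) = 219660; 218791 is not s-gonal.
Hits: s ∈ {6} → 1.

1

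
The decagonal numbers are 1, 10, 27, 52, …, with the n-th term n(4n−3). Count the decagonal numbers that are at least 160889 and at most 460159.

The n-th decagonal number is n(4n−3).
Smallest index with value ≥ 160889: n = 201 (giving 161001).
Largest index with value ≤ 460159: n = 339 (giving 458667).
Indices 201 through 339: 139 terms.

139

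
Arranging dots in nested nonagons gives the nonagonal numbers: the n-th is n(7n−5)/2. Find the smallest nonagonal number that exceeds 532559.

534106

Solve n(7n−5)/2 > 532559 for integer n.
The largest n with value ≤ 532559 is 390 (since 531375 ≤ 532559 < 534106), so the first above is n = 391, value 534106.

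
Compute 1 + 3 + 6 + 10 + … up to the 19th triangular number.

1330

Σ i(i+1)/2 = (Σi² + Σi) / 2 over i = 1..19.
Σi = 190 and Σi² = 2470.
(1·2470 + 1·190) / 2 = 2660/2 = 1330.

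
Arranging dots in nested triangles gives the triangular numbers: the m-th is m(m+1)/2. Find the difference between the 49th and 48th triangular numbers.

Consecutive triangular numbers differ by n: T_{49} − T_{48} = 49.

49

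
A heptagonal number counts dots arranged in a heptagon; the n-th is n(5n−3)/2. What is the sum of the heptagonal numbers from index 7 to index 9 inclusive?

449

Σ i(5i−3)/2 = (5Σi² − 3Σi) / 2 over i = 7..9.
Σi = 45 − 21 = 24 and Σi² = 285 − 91 = 194.
(5·194 − 3·24) / 2 = 898/2 = 449.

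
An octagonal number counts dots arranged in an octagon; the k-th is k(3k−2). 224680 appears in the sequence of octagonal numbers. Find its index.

Set n(3n−2) = 224680, giving 3n² − 2n − 224680 = 0.
The discriminant is 4 + 12·224680 = 2696164, and √2696164 = 1642.
So n = (2 + 1642) / 6 = 1644/6 = 274.

274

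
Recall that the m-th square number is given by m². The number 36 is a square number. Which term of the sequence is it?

6

We need n² = 36, so n = √36 = 6.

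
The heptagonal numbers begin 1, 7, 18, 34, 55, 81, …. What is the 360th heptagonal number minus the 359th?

Consecutive heptagonal numbers differ by 5n − 4: here 5·360 − 4 = 1796.

1796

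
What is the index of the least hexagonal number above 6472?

Solve n(2n−1) > 6472 for integer n.
The largest n with value ≤ 6472 is 57 (since 6441 ≤ 6472 < 6670), so the first above is n = 58, value 6670.

58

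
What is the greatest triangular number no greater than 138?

136

Solve n(n+1)/2 ≤ 138 for integer n.
n = 16 gives 136 ≤ 138, while n = 17 gives 153 > 138; so the answer is 136.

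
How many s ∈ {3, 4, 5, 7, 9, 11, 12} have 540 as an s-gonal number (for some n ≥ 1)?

1

s = 3: P(3, 32) = 528 and P(3, 33) = 561; 540 is not s-gonal.
s = 4: P(4, 23) = 529 and P(4, 24) = 576; 540 is not s-gonal.
s = 5: P(5, 19) = 532 and P(5, 20) = 590; 540 is not s-gonal.
s = 7: P(7, 15) = 540. ✓
s = 9: P(9, 12) = 474 and P(9, 13) = 559; 540 is not s-gonal.
s = 11: P(11, 11) = 506 and P(11, 12) = 606; 540 is not s-gonal.
s = 12: P(12, 10) = 460 and P(12, 11) = 561; 540 is not s-gonal.
Hits: s ∈ {7} → 1.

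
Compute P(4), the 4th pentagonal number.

The 4th pentagonal number is n(3n−1)/2 with n = 4.
4·(3·4 − 1)/2 = 4·11/2 = 22.

22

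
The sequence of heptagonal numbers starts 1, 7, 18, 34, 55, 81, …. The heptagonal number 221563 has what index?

Set n(5n−3)/2 = 221563, giving 5n² − 3n − 443126 = 0.
The discriminant is 9 + 40·221563 = 8862529, and √8862529 = 2977.
So n = (3 + 2977) / 10 = 2980/10 = 298.

298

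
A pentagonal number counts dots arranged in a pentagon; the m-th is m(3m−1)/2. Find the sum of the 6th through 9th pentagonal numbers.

Σ i(3i−1)/2 = (3Σi² − Σi) / 2 over i = 6..9.
Σi = 45 − 15 = 30 and Σi² = 285 − 55 = 230.
(3·230 − 1·30) / 2 = 660/2 = 330.

330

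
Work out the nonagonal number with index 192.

192·(7·192 − 5)/2 = 192·1339/2 = 128544.

128544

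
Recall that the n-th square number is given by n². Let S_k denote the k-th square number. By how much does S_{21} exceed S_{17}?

152

21² = 441 and 17² = 289.
Difference: 441 − 289 = 152.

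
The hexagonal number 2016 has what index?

Set n(2n−1) = 2016, giving 2n² − n − 2016 = 0.
The discriminant is 1 + 8·2016 = 16129, and √16129 = 127.
So n = (1 + 127) / 4 = 128/4 = 32.
Check: 32·(2·32 − 1) = 2016. ✓

32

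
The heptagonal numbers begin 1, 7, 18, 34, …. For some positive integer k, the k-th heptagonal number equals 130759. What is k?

229

Set n(5n−3)/2 = 130759, giving 5n² − 3n − 261518 = 0.
So n = (3 + 2287) / 10 = 2290/10 = 229.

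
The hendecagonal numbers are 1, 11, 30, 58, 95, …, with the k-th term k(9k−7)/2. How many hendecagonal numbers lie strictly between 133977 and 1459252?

397

The n-th hendecagonal number is n(9n−7)/2.
Smallest index with value > 133977: n = 173 (giving 134075).
Largest index with value < 1459252: n = 569 (giving 1454933).
Indices 173 through 569: 397 terms.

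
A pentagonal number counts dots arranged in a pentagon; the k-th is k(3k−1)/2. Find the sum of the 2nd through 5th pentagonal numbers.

74

Σ i(3i−1)/2 = (3Σi² − Σi) / 2 over i = 2..5.
Σi = 15 − 1 = 14 and Σi² = 55 − 1 = 54.
(3·54 − 1·14) / 2 = 148/2 = 74.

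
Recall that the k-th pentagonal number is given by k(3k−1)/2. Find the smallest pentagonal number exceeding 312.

Solve n(3n−1)/2 > 312 for integer n.
The largest n with value ≤ 312 is 14 (since 287 ≤ 312 < 330), so the first above is n = 15, value 330.

330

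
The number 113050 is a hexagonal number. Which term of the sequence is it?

Set n(2n−1) = 113050, giving 2n² − n − 113050 = 0.
So n = (1 + 951) / 4 = 952/4 = 238.

238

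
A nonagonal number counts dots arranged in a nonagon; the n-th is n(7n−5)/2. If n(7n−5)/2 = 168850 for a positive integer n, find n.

Set n(7n−5)/2 = 168850, giving 7n² − 5n − 337700 = 0.
So n = (5 + 3075) / 14 = 3080/14 = 220.
Check: 220·(7·220 − 5)/2 = 168850. ✓

220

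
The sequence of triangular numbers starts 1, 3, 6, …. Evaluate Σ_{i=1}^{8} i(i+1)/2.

120

Σ i(i+1)/2 = (Σi² + Σi) / 2 over i = 1..8.
Σi = 36 and Σi² = 204.
(1·204 + 1·36) / 2 = 240/2 = 120.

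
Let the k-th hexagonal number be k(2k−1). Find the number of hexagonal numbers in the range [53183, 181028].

The n-th hexagonal number is n(2n−1).
Smallest index with value ≥ 53183: n = 164 (giving 53628).
Largest index with value ≤ 181028: n = 301 (giving 180901).
Indices 164 through 301: 138 terms.

138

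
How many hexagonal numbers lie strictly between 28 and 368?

9

The n-th hexagonal number is n(2n−1).
Smallest index with value > 28: n = 5 (giving 45).
Largest index with value < 368: n = 13 (giving 325).
Indices 5 through 13: 9 terms.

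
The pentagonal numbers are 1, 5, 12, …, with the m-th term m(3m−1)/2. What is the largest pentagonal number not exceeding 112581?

Solve n(3n−1)/2 ≤ 112581 for integer n.
n = 274 gives 112477 ≤ 112581, while n = 275 gives 113300 > 112581; so the answer is 112477.

112477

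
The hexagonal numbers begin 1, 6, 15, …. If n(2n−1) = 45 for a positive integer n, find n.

Set n(2n−1) = 45, giving 2n² − n − 45 = 0.
So n = (1 + 19) / 4 = 20/4 = 5.

5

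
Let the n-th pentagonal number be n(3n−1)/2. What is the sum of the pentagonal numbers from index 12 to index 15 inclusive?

1074

Σ i(3i−1)/2 = (3Σi² − Σi) / 2 over i = 12..15.
Σi = 120 − 66 = 54 and Σi² = 1240 − 506 = 734.
(3·734 − 1·54) / 2 = 2148/2 = 1074.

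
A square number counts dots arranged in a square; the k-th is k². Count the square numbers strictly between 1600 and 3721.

20

The n-th square number is n².
Smallest index with value > 1600: n = 41 (giving 1681).
Largest index with value < 3721: n = 60 (giving 3600).
Indices 41 through 60: 20 terms.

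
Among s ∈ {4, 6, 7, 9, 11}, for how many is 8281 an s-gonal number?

2

s = 4: P(4, 91) = 8281. ✓
s = 6: P(6, 64) = 8128 and P(6, 65) = 8385; 8281 is not s-gonal.
s = 7: P(7, 57) = 8037 and P(7, 58) = 8323; 8281 is not s-gonal.
s = 9: P(9, 49) = 8281. ✓
s = 11: P(11, 43) = 8170 and P(11, 44) = 8558; 8281 is not s-gonal.
Hits: s ∈ {4, 9} → 2.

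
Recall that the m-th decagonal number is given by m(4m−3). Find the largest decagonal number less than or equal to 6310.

Solve n(4n−3) ≤ 6310 for integer n.
n = 40 gives 6280 ≤ 6310, while n = 41 gives 6601 > 6310; so the answer is 6280.

6280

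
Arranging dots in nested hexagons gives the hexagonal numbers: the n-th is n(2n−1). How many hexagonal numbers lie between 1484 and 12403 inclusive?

52

The n-th hexagonal number is n(2n−1).
Smallest index with value ≥ 1484: n = 28 (giving 1540).
Largest index with value ≤ 12403: n = 79 (giving 12403).
Indices 28 through 79: 52 terms.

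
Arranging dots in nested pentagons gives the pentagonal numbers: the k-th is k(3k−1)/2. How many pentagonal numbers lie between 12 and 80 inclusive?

The n-th pentagonal number is n(3n−1)/2.
Smallest index with value ≥ 12: n = 3 (giving 12).
Largest index with value ≤ 80: n = 7 (giving 70).
Indices 3 through 7: 5 terms.

5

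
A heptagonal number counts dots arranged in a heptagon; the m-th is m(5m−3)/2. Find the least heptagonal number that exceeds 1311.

Solve n(5n−3)/2 > 1311 for integer n.
The largest n with value ≤ 1311 is 23 (since 1288 ≤ 1311 < 1404), so the first above is n = 24, value 1404.

1404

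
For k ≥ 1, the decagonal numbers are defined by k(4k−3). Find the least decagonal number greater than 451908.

Solve n(4n−3) > 451908 for integer n.
The largest n with value ≤ 451908 is 336 (since 450576 ≤ 451908 < 453265), so the first above is n = 337, value 453265.

453265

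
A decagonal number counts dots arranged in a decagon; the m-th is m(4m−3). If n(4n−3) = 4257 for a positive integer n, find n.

Set n(4n−3) = 4257, giving 4n² − 3n − 4257 = 0.
The discriminant is 9 + 16·4257 = 68121, and √68121 = 261.
So n = (3 + 261) / 8 = 264/8 = 33.

33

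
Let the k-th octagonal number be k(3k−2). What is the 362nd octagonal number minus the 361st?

Consecutive octagonal numbers differ by 6n − 5: here 6·362 − 5 = 2167.

2167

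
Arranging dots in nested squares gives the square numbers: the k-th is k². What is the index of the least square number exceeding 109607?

Solve n² > 109607 for integer n.
The largest n with value ≤ 109607 is 331 (since 109561 ≤ 109607 < 110224), so the first above is n = 332, value 110224.

332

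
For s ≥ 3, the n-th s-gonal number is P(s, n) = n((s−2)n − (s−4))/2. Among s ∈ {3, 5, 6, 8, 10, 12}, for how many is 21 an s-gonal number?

2

s = 3: P(3, 6) = 21. ✓
s = 5: P(5, 3) = 12 and P(5, 4) = 22; 21 is not s-gonal.
s = 6: P(6, 3) = 15 and P(6, 4) = 28; 21 is not s-gonal.
s = 8: P(8, 3) = 21. ✓
s = 10: P(10, 2) = 10 and P(10, 3) = 27; 21 is not s-gonal.
s = 12: P(12, 2) = 12 and P(12, 3) = 33; 21 is not s-gonal.
Hits: s ∈ {3, 8} → 2.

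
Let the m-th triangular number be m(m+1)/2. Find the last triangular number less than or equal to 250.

231

Solve n(n+1)/2 ≤ 250 for integer n.
n = 21 gives 231 ≤ 250, while n = 22 gives 253 > 250; so the answer is 231.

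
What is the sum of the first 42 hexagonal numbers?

Σ i(2i−1) = 2Σi² − Σi over i = 1..42.
Σi = 903 and Σi² = 25585.
2·25585 − 1·903 = 50267.

50267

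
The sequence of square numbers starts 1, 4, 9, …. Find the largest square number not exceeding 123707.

Solve n² ≤ 123707 for integer n.
n = 351 gives 123201 ≤ 123707, while n = 352 gives 123904 > 123707; so the answer is 123201.

123201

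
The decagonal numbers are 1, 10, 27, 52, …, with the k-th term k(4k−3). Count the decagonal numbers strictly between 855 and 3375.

14

The n-th decagonal number is n(4n−3).
Smallest index with value > 855: n = 16 (giving 976).
Largest index with value < 3375: n = 29 (giving 3277).
Indices 16 through 29: 14 terms.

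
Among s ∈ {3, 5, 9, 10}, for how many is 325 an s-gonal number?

2

s = 3: P(3, 25) = 325. ✓
s = 5: P(5, 14) = 287 and P(5, 15) = 330; 325 is not s-gonal.
s = 9: P(9, 10) = 325. ✓
s = 10: P(10, 9) = 297 and P(10, 10) = 370; 325 is not s-gonal.
Hits: s ∈ {3, 9} → 2.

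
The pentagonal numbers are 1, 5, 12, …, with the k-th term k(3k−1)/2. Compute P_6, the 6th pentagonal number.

51

The 6th pentagonal number is n(3n−1)/2 with n = 6.
6·(3·6 − 1)/2 = 6·17/2 = 51.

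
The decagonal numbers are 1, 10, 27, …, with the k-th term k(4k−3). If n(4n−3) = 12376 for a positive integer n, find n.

Set n(4n−3) = 12376, giving 4n² − 3n − 12376 = 0.
The discriminant is 9 + 16·12376 = 198025, and √198025 = 445.
So n = (3 + 445) / 8 = 448/8 = 56.

56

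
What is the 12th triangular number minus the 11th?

12

Consecutive triangular numbers differ by n: T_{12} − T_{11} = 12.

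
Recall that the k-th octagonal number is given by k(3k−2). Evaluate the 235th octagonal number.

165205

The 235th octagonal number is n(3n−2) with n = 235.
235·(3·235 − 2) = 235·703 = 165205.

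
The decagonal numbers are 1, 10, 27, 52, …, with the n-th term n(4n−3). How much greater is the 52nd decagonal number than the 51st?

Consecutive decagonal numbers differ by 8n − 7: here 8·52 − 7 = 409.

409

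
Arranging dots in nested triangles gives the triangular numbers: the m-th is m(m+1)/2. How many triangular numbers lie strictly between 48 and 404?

The n-th triangular number is n(n+1)/2.
Smallest index with value > 48: n = 10 (giving 55).
Largest index with value < 404: n = 27 (giving 378).
Indices 10 through 27: 18 terms.

18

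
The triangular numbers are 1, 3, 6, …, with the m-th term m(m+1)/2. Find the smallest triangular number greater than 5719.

5778

Solve n(n+1)/2 > 5719 for integer n.
The largest n with value ≤ 5719 is 106 (since 5671 ≤ 5719 < 5778), so the first above is n = 107, value 5778.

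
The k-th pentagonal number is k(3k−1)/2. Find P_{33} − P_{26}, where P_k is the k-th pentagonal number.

33·(3·33 − 1)/2 = 1617 and 26·(3·26 − 1)/2 = 1001.
Difference: 1617 − 1001 = 616.

616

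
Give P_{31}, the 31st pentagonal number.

1426

The 31st pentagonal number is n(3n−1)/2 with n = 31.
31·(3·31 − 1)/2 = 31·92/2 = 31·46 = 1426.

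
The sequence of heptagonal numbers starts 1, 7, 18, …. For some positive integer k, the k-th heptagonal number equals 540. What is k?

15

Set n(5n−3)/2 = 540, giving 5n² − 3n − 1080 = 0.
The discriminant is 9 + 40·540 = 21609, and √21609 = 147.
So n = (3 + 147) / 10 = 150/10 = 15.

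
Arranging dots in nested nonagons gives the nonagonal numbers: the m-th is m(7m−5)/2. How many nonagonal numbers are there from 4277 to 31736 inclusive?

The n-th nonagonal number is n(7n−5)/2.
Smallest index with value ≥ 4277: n = 36 (giving 4446).
Largest index with value ≤ 31736: n = 95 (giving 31350).
Indices 36 through 95: 60 terms.

60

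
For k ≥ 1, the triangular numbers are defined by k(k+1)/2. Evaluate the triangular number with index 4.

4·5/2 = 20/2 = 10.

10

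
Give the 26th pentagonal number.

The 26th pentagonal number is n(3n−1)/2 with n = 26.
26·(3·26 − 1)/2 = 26·77/2 = 1001.

1001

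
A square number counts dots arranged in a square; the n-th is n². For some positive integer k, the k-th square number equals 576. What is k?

We need n² = 576, so n = √576 = 24.

24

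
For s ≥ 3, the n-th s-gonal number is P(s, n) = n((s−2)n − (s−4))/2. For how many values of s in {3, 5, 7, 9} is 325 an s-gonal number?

s = 3: P(3, 25) = 325. ✓
s = 5: P(5, 14) = 287 and P(5, 15) = 330; 325 is not s-gonal.
s = 7: P(7, 11) = 286 and P(7, 12) = 342; 325 is not s-gonal.
s = 9: P(9, 10) = 325. ✓
Hits: s ∈ {3, 9} → 2.

2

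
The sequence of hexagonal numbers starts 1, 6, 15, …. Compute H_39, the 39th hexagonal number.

3003

The 39th hexagonal number is n(2n−1) with n = 39.
39·(2·39 − 1) = 39·77 = 3003.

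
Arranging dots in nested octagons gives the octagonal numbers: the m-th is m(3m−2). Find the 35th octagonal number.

The 35th octagonal number is n(3n−2) with n = 35.
35·(3·35 − 2) = 35·103 = 3605.

3605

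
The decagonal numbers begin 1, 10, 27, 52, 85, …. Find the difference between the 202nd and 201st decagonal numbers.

Consecutive decagonal numbers differ by 8n − 7: here 8·202 − 7 = 1609.

1609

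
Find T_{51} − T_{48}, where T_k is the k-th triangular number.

51·52/2 = 1326 and 48·49/2 = 1176.
Difference: 1326 − 1176 = 150.

150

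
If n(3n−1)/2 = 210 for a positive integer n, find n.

12

Set n(3n−1)/2 = 210, giving 3n² − n − 420 = 0.
So n = (1 + 71) / 6 = 72/6 = 12.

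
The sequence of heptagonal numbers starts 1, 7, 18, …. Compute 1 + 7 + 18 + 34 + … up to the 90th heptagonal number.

611520

Σ i(5i−3)/2 = (5Σi² − 3Σi) / 2 over i = 1..90.
Σi = 4095 and Σi² = 247065.
(5·247065 − 3·4095) / 2 = 1223040/2 = 611520.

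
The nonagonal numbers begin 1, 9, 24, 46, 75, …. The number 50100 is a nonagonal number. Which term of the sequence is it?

Set n(7n−5)/2 = 50100, giving 7n² − 5n − 100200 = 0.
So n = (5 + 1675) / 14 = 1680/14 = 120.

120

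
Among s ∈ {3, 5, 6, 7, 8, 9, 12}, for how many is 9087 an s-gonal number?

s = 3: P(3, 134) = 9045 and P(3, 135) = 9180; 9087 is not s-gonal.
s = 5: P(5, 78) = 9087. ✓
s = 6: P(6, 67) = 8911 and P(6, 68) = 9180; 9087 is not s-gonal.
s = 7: P(7, 60) = 8910 and P(7, 61) = 9211; 9087 is not s-gonal.
s = 8: P(8, 55) = 8965 and P(8, 56) = 9296; 9087 is not s-gonal.
s = 9: P(9, 51) = 8976 and P(9, 52) = 9334; 9087 is not s-gonal.
s = 12: P(12, 43) = 9073 and P(12, 44) = 9504; 9087 is not s-gonal.
Hits: s ∈ {5} → 1.

1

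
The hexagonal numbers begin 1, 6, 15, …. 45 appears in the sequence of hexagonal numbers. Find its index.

5

Set n(2n−1) = 45, giving 2n² − n − 45 = 0.
The discriminant is 1 + 8·45 = 361, and √361 = 19.
So n = (1 + 19) / 4 = 20/4 = 5.
Check: 5·(2·5 − 1) = 45. ✓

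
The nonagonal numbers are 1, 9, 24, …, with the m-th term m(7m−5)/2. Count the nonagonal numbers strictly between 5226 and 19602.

The n-th nonagonal number is n(7n−5)/2.
Smallest index with value > 5226: n = 40 (giving 5500).
Largest index with value < 19602: n = 75 (giving 19500).
Indices 40 through 75: 36 terms.

36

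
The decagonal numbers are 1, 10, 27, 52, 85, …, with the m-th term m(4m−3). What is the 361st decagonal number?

The 361st decagonal number is n(4n−3) with n = 361.
361·(4·361 − 3) = 361·1441 = 520201.

520201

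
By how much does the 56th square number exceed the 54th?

220

56² = 3136 and 54² = 2916.
Difference: 3136 − 2916 = 220.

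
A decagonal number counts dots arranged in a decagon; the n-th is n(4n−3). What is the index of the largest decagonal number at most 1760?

21

Solve n(4n−3) ≤ 1760 for integer n.
n = 21 gives 1701 ≤ 1760, while n = 22 gives 1870 > 1760; so the answer is index 21.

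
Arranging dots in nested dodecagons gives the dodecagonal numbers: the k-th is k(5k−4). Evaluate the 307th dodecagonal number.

470017

The 307th dodecagonal number is n(5n−4) with n = 307.
307·(5·307 − 4) = 307·1531 = 470017.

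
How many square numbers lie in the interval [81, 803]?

The n-th square number is n².
Smallest index with value ≥ 81: n = 9 (giving 81).
Largest index with value ≤ 803: n = 28 (giving 784).
Indices 9 through 28: 20 terms.

20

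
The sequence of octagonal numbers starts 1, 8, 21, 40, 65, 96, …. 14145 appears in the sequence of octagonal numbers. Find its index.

69

Set n(3n−2) = 14145, giving 3n² − 2n − 14145 = 0.
The discriminant is 4 + 12·14145 = 169744, and √169744 = 412.
So n = (2 + 412) / 6 = 414/6 = 69.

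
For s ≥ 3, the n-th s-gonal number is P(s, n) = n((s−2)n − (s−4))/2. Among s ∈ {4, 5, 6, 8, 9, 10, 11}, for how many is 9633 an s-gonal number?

1

s = 4: P(4, 98) = 9604 and P(4, 99) = 9801; 9633 is not s-gonal.
s = 5: P(5, 80) = 9560 and P(5, 81) = 9801; 9633 is not s-gonal.
s = 6: P(6, 69) = 9453 and P(6, 70) = 9730; 9633 is not s-gonal.
s = 8: P(8, 57) = 9633. ✓
s = 9: P(9, 52) = 9334 and P(9, 53) = 9699; 9633 is not s-gonal.
s = 10: P(10, 49) = 9457 and P(10, 50) = 9850; 9633 is not s-gonal.
s = 11: P(11, 46) = 9361 and P(11, 47) = 9776; 9633 is not s-gonal.
Hits: s ∈ {8} → 1.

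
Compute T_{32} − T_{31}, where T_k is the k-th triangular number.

Consecutive triangular numbers differ by n: T_{32} − T_{31} = 32.

32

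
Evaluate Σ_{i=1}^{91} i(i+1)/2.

Σ i(i+1)/2 = (Σi² + Σi) / 2 over i = 1..91.
Σi = 4186 and Σi² = 255346.
(1·255346 + 1·4186) / 2 = 259532/2 = 129766.

129766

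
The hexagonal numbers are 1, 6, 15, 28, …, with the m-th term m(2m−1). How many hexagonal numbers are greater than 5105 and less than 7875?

12

The n-th hexagonal number is n(2n−1).
Smallest index with value > 5105: n = 51 (giving 5151).
Largest index with value < 7875: n = 62 (giving 7626).
Indices 51 through 62: 12 terms.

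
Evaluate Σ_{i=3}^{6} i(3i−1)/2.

Σ i(3i−1)/2 = (3Σi² − Σi) / 2 over i = 3..6.
Σi = 21 − 3 = 18 and Σi² = 91 − 5 = 86.
(3·86 − 1·18) / 2 = 240/2 = 120.

120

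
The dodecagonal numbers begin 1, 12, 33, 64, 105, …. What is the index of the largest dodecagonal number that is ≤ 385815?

Solve n(5n−4) ≤ 385815 for integer n.
n = 278 gives 385308 ≤ 385815, while n = 279 gives 388089 > 385815; so the answer is index 278.

278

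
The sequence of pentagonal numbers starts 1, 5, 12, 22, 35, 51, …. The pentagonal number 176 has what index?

Set n(3n−1)/2 = 176, giving 3n² − n − 352 = 0.
So n = (1 + 65) / 6 = 66/6 = 11.

11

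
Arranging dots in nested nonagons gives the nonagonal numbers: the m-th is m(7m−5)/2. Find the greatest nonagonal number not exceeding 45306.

45201

Solve n(7n−5)/2 ≤ 45306 for integer n.
n = 114 gives 45201 ≤ 45306, while n = 115 gives 46000 > 45306; so the answer is 45201.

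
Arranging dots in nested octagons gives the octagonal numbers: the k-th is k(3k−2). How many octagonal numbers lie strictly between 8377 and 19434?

27

The n-th octagonal number is n(3n−2).
Smallest index with value > 8377: n = 54 (giving 8640).
Largest index with value < 19434: n = 80 (giving 19040).
Indices 54 through 80: 27 terms.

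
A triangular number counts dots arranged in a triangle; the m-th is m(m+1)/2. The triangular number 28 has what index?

Set n(n+1)/2 = 28, giving n² + n − 56 = 0.
The discriminant is 1 + 8·28 = 225, and √225 = 15.
So n = (-1 + 15) / 2 = 14/2 = 7.

7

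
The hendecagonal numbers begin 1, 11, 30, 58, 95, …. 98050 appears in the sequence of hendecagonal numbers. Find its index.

Set n(9n−7)/2 = 98050, giving 9n² − 7n − 196100 = 0.
The discriminant is 49 + 72·98050 = 7059649, and √7059649 = 2657.
So n = (7 + 2657) / 18 = 2664/18 = 148.

148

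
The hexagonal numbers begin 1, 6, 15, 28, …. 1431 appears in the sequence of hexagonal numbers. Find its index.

27

Set n(2n−1) = 1431, giving 2n² − n − 1431 = 0.
The discriminant is 1 + 8·1431 = 11449, and √11449 = 107.
So n = (1 + 107) / 4 = 108/4 = 27.
Check: 27·(2·27 − 1) = 1431. ✓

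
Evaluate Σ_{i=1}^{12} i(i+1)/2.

Σ i(i+1)/2 = (Σi² + Σi) / 2 over i = 1..12.
Σi = 78 and Σi² = 650.
(1·650 + 1·78) / 2 = 728/2 = 364.

364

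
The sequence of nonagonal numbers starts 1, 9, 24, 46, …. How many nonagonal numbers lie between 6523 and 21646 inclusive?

The n-th nonagonal number is n(7n−5)/2.
Smallest index with value ≥ 6523: n = 44 (giving 6666).
Largest index with value ≤ 21646: n = 79 (giving 21646).
Indices 44 through 79: 36 terms.

36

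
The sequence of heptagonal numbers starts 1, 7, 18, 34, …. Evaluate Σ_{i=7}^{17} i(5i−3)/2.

Σ i(5i−3)/2 = (5Σi² − 3Σi) / 2 over i = 7..17.
Σi = 153 − 21 = 132 and Σi² = 1785 − 91 = 1694.
(5·1694 − 3·132) / 2 = 8074/2 = 4037.

4037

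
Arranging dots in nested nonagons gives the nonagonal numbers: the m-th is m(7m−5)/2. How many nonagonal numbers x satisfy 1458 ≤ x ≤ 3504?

The n-th nonagonal number is n(7n−5)/2.
Smallest index with value ≥ 1458: n = 21 (giving 1491).
Largest index with value ≤ 3504: n = 32 (giving 3504).
Indices 21 through 32: 12 terms.

12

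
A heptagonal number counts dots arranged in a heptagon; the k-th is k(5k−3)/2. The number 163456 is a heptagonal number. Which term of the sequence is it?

256

Set n(5n−3)/2 = 163456, giving 5n² − 3n − 326912 = 0.
The discriminant is 9 + 40·163456 = 6538249, and √6538249 = 2557.
So n = (3 + 2557) / 10 = 2560/10 = 256.
Check: 256·(5·256 − 3)/2 = 163456. ✓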